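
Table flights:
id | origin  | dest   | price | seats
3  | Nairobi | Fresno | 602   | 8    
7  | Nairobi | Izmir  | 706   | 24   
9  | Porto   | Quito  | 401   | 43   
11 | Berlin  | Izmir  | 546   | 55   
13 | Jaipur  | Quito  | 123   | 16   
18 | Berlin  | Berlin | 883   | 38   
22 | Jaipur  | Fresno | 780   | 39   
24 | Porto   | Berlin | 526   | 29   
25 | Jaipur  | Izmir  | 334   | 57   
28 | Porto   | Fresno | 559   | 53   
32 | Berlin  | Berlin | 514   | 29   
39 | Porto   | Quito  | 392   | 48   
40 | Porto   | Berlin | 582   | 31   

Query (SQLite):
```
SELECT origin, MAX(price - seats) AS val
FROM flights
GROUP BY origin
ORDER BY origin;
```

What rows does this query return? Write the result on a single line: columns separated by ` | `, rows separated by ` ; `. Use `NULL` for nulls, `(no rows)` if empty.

Berlin | 845 ; Jaipur | 741 ; Nairobi | 682 ; Porto | 551

For each row compute price - seats.
Group by origin; take MAX of the expression per group.
  Berlin: ids {11, 18, 32} → MAX(price - seats)=845
  Jaipur: ids {13, 22, 25} → MAX(price - seats)=741
  Nairobi: ids {3, 7} → MAX(price - seats)=682
  Porto: ids {9, 24, 28, 39, 40} → MAX(price - seats)=551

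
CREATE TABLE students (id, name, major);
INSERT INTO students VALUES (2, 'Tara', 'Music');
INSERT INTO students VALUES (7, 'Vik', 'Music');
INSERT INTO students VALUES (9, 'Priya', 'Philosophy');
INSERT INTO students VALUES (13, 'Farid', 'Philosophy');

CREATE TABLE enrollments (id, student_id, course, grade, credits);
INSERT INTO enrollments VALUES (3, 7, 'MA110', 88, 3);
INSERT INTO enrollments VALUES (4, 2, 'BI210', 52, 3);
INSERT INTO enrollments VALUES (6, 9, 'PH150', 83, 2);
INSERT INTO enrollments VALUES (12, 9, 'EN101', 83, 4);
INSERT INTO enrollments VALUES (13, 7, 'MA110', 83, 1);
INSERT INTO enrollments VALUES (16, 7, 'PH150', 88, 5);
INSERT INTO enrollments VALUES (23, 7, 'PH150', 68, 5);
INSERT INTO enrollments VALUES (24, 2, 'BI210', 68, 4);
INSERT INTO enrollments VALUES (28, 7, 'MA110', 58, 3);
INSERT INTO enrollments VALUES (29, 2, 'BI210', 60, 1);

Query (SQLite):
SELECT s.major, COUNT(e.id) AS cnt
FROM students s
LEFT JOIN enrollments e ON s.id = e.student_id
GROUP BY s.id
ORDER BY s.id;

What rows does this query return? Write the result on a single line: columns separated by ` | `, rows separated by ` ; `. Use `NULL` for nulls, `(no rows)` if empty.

LEFT JOIN keeps every students row; unmatched ones get NULL for enrollments columns.
Group by students.id and compute COUNT(e.id). COUNT(col) of an all-NULL group is 0.
  2: ids {4, 24, 29} → COUNT(e.id)=3
  7: ids {3, 13, 16, 23, 28} → COUNT(e.id)=5
  9: ids {6, 12} → COUNT(e.id)=2
  13: ids {—} → COUNT(e.id)=0

Music | 3 ; Music | 5 ; Philosophy | 2 ; Philosophy | 0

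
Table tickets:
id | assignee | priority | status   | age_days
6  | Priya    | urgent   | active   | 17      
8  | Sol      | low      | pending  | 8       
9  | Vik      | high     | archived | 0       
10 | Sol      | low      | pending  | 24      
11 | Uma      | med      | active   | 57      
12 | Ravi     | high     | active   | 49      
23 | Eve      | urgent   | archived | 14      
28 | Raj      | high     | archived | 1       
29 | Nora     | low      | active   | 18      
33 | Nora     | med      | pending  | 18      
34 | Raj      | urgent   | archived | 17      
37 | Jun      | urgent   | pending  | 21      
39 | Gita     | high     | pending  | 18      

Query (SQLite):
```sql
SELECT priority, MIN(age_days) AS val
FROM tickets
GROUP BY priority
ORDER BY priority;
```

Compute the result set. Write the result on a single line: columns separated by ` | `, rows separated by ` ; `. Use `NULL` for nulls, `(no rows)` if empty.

high | 0 ; low | 8 ; med | 18 ; urgent | 14

Partition tickets by priority; compute MIN(age_days) within each group.
  high: ids {9, 12, 28, 39} → MIN(age_days)=0
  low: ids {8, 10, 29} → MIN(age_days)=8
  med: ids {11, 33} → MIN(age_days)=18
  urgent: ids {6, 23, 34, 37} → MIN(age_days)=14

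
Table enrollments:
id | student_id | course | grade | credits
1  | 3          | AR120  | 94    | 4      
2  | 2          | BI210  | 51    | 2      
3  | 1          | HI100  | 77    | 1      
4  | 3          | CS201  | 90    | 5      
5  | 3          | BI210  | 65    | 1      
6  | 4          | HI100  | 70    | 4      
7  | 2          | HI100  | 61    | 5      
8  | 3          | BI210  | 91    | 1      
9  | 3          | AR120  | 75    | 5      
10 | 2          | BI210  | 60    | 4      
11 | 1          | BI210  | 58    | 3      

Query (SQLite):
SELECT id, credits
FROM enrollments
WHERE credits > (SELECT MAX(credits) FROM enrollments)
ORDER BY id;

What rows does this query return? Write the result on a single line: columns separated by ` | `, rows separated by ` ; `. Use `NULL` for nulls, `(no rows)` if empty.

Scalar subquery: MAX(credits) over all enrollments rows = 5.
Keep rows where credits > that value.

(no rows)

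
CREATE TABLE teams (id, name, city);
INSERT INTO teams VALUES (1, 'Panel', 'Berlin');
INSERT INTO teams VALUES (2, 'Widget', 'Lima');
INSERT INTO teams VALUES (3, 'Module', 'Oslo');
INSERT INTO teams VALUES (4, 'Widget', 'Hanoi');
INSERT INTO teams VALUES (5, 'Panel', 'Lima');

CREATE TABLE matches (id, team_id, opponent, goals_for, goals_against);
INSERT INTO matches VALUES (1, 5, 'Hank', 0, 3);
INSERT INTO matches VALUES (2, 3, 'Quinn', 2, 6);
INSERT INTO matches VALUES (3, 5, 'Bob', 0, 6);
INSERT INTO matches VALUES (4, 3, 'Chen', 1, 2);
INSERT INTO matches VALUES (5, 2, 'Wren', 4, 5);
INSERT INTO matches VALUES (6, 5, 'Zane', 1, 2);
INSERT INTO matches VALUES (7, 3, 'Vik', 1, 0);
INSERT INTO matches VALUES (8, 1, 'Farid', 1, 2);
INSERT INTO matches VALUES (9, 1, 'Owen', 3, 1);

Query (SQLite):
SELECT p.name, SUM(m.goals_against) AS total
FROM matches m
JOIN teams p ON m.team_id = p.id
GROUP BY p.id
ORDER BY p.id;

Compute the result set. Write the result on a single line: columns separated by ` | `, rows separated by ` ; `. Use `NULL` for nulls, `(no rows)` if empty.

Panel | 3 ; Widget | 5 ; Module | 8 ; Panel | 11

Join each matches row to its teams via team_id.
Group joined rows by teams.id; compute SUM(m.goals_against) per group.
  1: ids {8, 9} → SUM(m.goals_against)=3
  2: ids {5} → SUM(m.goals_against)=5
  3: ids {2, 4, 7} → SUM(m.goals_against)=8
  5: ids {1, 3, 6} → SUM(m.goals_against)=11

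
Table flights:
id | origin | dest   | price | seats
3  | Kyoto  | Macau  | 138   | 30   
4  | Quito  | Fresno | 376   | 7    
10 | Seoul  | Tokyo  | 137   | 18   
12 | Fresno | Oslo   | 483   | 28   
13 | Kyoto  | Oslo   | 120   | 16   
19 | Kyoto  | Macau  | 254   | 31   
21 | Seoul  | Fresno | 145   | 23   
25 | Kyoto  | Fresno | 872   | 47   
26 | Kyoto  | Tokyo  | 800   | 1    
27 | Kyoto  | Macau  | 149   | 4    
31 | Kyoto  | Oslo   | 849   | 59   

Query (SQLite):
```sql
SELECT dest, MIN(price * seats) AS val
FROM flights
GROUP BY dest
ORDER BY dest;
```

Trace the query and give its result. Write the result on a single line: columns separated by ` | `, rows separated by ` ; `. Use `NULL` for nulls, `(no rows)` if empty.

Fresno | 2632 ; Macau | 596 ; Oslo | 1920 ; Tokyo | 800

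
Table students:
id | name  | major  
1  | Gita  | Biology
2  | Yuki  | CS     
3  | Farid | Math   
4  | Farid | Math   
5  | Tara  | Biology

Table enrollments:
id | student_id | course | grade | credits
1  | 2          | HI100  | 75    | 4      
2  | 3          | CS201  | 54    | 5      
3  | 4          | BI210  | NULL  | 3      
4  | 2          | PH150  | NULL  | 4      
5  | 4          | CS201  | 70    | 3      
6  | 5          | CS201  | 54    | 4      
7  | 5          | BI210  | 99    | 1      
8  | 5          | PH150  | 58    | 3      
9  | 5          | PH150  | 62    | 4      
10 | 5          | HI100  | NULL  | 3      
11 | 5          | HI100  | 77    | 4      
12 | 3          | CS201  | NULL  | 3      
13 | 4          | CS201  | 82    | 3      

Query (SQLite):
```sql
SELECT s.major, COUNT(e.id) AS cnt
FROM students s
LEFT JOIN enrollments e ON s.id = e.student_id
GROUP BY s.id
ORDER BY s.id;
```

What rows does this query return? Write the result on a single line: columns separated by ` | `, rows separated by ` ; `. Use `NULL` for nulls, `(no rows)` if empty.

LEFT JOIN keeps every students row; unmatched ones get NULL for enrollments columns.
Group by students.id and compute COUNT(e.id). COUNT(col) of an all-NULL group is 0.
  1: ids {—} → COUNT(e.id)=0
  2: ids {1, 4} → COUNT(e.id)=2
  3: ids {2, 12} → COUNT(e.id)=2
  4: ids {3, 5, 13} → COUNT(e.id)=3
  5: ids {6, 7, 8, 9, 10, 11} → COUNT(e.id)=6

Biology | 0 ; CS | 2 ; Math | 2 ; Math | 3 ; Biology | 6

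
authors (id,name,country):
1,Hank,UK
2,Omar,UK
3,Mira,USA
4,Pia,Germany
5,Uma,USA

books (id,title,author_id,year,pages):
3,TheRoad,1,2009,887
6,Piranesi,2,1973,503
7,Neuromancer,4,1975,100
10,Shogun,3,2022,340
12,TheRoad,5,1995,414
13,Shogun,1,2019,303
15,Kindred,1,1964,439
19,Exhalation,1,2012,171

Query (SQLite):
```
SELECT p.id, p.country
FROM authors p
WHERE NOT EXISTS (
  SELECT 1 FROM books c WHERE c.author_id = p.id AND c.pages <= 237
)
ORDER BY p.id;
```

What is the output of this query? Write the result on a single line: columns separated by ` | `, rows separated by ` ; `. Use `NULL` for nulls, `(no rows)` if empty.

For each authors row, check whether any books with matching author_id has pages <= 237.
Keep rows where that is false.

2 | UK ; 3 | USA ; 5 | USA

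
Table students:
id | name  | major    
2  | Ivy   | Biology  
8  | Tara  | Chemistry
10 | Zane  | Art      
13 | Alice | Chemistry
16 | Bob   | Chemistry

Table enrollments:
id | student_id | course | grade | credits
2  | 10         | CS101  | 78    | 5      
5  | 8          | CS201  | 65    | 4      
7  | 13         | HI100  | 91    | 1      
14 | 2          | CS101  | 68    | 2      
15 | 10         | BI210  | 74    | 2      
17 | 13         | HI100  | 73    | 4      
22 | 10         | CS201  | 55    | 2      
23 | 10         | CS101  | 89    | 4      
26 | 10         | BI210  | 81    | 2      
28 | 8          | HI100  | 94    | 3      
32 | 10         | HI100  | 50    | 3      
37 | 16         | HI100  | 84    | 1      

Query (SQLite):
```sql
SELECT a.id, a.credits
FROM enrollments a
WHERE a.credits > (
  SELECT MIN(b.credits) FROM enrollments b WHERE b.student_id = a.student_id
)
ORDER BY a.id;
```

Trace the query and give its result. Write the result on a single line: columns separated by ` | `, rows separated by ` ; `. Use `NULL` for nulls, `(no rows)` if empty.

2 | 5 ; 5 | 4 ; 17 | 4 ; 23 | 4 ; 32 | 3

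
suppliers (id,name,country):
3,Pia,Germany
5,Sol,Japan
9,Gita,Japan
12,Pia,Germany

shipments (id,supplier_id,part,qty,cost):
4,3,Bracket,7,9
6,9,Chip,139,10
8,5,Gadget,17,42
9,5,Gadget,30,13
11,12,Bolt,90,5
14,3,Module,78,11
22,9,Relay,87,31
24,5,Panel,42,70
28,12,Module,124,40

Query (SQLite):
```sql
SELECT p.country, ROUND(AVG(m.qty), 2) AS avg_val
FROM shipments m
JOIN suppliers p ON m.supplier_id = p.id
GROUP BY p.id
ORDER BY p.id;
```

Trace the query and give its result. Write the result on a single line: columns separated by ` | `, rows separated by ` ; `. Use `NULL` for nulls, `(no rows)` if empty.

Join each shipments row to its suppliers via supplier_id.
Group joined rows by suppliers.id; compute ROUND(AVG(m.qty), 2) per group.
  3: ids {4, 14} → ROUND(AVG(m.qty), 2)=42.5
  5: ids {8, 9, 24} → ROUND(AVG(m.qty), 2)=29.67
  9: ids {6, 22} → ROUND(AVG(m.qty), 2)=113
  12: ids {11, 28} → ROUND(AVG(m.qty), 2)=107

Germany | 42.5 ; Japan | 29.67 ; Japan | 113 ; Germany | 107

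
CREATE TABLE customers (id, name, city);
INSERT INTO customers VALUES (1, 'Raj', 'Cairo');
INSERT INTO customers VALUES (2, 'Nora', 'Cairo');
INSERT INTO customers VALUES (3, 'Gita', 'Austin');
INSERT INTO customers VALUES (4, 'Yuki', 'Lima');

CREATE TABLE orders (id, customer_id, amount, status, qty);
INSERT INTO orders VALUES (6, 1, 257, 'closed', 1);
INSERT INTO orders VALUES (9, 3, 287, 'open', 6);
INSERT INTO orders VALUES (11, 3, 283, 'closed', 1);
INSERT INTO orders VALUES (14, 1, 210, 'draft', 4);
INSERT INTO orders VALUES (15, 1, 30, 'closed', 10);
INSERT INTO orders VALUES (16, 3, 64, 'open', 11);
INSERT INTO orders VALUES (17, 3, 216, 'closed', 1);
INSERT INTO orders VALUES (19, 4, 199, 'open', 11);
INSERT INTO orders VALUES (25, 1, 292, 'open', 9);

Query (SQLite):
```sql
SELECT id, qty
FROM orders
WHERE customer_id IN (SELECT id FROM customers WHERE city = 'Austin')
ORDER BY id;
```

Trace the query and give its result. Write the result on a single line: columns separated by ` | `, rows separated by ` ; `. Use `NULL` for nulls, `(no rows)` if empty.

Inner query: customers.id where city = 'Austin'.
Outer: keep orders rows whose customer_id is in that set.
Inner query → {3}

9 | 6 ; 11 | 1 ; 16 | 11 ; 17 | 1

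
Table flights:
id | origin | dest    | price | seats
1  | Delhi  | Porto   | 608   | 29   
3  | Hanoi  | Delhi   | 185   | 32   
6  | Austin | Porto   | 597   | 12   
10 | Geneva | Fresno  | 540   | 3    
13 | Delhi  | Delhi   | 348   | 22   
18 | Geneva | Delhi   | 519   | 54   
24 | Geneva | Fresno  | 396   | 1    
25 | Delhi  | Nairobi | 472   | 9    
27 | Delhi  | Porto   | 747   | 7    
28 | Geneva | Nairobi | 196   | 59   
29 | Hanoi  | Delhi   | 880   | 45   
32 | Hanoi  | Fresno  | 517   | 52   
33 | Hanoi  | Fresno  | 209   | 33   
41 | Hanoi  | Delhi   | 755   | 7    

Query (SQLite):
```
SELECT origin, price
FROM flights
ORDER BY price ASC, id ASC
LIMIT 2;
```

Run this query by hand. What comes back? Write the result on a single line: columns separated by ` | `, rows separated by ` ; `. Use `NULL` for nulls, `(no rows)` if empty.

Hanoi | 185 ; Geneva | 196

Sort by price asc, tiebreak id asc: (185, id=3), (196, id=28), (209, id=33), (348, id=13), (396, id=24) …. Take first 2.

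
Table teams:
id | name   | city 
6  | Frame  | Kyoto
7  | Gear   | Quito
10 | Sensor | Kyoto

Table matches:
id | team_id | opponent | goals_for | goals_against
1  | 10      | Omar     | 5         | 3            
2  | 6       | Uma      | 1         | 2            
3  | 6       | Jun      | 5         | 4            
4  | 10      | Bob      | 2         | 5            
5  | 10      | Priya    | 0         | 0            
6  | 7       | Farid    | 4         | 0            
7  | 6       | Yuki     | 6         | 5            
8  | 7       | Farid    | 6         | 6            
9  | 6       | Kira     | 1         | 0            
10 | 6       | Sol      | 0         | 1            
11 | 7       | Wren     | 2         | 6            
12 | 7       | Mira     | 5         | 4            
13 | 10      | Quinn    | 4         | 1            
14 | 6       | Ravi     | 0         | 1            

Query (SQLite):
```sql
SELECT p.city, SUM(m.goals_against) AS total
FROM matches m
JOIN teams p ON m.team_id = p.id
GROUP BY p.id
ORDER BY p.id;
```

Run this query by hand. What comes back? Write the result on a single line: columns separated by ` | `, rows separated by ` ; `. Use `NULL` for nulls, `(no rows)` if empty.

Join each matches row to its teams via team_id.
Group joined rows by teams.id; compute SUM(m.goals_against) per group.
  6: ids {2, 3, 7, 9, 10, 14} → SUM(m.goals_against)=13
  7: ids {6, 8, 11, 12} → SUM(m.goals_against)=16
  10: ids {1, 4, 5, 13} → SUM(m.goals_against)=9

Kyoto | 13 ; Quito | 16 ; Kyoto | 9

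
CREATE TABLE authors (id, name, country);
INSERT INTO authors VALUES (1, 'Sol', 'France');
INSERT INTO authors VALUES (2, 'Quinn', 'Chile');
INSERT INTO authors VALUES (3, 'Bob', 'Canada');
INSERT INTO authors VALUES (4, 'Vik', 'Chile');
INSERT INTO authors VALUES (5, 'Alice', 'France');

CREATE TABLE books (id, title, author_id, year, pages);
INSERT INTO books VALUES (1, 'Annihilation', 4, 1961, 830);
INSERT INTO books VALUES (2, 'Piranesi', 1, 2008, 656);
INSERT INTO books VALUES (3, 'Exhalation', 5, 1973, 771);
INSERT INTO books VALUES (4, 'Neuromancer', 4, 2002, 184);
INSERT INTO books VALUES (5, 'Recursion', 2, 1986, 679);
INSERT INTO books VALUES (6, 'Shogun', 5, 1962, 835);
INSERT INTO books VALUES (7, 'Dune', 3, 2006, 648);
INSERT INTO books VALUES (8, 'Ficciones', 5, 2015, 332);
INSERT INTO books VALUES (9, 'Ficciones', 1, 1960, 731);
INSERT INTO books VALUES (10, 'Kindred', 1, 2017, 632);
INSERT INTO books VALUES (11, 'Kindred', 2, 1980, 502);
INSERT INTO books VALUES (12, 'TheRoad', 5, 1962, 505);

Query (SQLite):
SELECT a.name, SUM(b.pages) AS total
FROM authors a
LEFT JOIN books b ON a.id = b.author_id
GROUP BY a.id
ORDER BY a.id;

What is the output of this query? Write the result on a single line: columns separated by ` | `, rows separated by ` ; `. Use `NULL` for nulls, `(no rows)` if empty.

LEFT JOIN keeps every authors row; unmatched ones get NULL for books columns.
Group by authors.id and compute SUM(b.pages). SUM over an all-NULL group is NULL.
  1: ids {2, 9, 10} → SUM(b.pages)=2019
  2: ids {5, 11} → SUM(b.pages)=1181
  3: ids {7} → SUM(b.pages)=648
  4: ids {1, 4} → SUM(b.pages)=1014
  5: ids {3, 6, 8, 12} → SUM(b.pages)=2443

Sol | 2019 ; Quinn | 1181 ; Bob | 648 ; Vik | 1014 ; Alice | 2443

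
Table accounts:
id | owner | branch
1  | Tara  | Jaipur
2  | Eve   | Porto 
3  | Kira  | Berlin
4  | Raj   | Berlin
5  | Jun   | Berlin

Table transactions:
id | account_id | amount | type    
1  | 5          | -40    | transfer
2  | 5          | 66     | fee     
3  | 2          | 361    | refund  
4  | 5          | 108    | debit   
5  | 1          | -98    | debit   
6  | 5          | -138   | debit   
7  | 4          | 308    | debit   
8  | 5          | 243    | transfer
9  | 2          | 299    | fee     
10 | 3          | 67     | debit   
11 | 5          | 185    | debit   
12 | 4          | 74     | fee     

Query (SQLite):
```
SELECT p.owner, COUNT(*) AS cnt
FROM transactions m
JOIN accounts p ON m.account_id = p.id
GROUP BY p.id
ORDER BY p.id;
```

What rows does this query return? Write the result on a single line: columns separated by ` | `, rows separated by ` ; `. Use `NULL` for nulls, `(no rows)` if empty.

Tara | 1 ; Eve | 2 ; Kira | 1 ; Raj | 2 ; Jun | 6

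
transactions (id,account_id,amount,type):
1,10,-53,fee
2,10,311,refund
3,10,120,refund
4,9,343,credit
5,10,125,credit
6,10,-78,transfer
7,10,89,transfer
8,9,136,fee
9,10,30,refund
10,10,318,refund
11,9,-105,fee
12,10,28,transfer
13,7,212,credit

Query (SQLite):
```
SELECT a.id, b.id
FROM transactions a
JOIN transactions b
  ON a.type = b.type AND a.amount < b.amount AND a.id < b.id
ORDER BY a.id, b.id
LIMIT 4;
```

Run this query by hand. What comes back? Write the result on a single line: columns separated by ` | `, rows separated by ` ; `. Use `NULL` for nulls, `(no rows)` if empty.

1 | 8 ; 2 | 10 ; 3 | 10 ; 5 | 13

Pairs (a,b) with same type, a.amount < b.amount, a.id < b.id.
type groups: credit:{4,5,13} fee:{1,8,11} refund:{2,3,9,10} transfer:{6,7,12}
Ordered by (a.id, b.id); first 4.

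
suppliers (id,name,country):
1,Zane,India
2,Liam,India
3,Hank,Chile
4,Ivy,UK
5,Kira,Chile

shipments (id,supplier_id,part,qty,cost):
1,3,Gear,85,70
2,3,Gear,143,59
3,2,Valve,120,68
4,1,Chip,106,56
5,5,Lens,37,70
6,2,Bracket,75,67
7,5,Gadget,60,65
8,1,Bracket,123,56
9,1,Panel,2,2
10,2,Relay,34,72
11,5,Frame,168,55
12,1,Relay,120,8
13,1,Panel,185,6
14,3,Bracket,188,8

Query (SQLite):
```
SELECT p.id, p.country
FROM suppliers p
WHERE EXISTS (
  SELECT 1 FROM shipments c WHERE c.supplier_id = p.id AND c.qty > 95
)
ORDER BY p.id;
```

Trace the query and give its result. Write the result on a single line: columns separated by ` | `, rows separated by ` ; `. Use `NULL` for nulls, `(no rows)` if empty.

1 | India ; 2 | India ; 3 | Chile ; 5 | Chile

For each suppliers row, check whether any shipments with matching supplier_id has qty > 95.
Keep rows where that is true.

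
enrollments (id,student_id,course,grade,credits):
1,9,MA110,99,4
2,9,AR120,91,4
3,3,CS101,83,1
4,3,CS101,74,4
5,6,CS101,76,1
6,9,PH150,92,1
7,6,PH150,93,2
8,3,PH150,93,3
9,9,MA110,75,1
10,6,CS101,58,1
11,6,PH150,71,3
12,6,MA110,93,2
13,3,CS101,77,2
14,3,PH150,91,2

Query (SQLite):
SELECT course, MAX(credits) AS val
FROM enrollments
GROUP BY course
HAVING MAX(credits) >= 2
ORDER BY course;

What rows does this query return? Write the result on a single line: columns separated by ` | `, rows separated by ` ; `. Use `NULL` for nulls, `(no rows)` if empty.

AR120 | 4 ; CS101 | 4 ; MA110 | 4 ; PH150 | 3

Partition enrollments by course; compute MAX(credits) within each group.
HAVING: keep groups where MAX(credits) >= 2.
  AR120: ids {2} → MAX(credits)=4
  CS101: ids {3, 4, 5, 10, 13} → MAX(credits)=4
  MA110: ids {1, 9, 12} → MAX(credits)=4
  PH150: ids {6, 7, 8, 11, 14} → MAX(credits)=3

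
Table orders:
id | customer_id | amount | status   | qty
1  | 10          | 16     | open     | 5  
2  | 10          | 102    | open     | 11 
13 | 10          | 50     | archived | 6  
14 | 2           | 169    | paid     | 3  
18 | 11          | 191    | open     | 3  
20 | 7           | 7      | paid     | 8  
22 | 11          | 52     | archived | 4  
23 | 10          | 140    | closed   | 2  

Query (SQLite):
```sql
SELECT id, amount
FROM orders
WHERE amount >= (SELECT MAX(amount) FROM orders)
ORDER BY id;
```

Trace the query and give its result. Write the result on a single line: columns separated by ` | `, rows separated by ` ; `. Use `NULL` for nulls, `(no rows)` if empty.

18 | 191

Scalar subquery: MAX(amount) over all orders rows = 191.
Keep rows where amount >= that value.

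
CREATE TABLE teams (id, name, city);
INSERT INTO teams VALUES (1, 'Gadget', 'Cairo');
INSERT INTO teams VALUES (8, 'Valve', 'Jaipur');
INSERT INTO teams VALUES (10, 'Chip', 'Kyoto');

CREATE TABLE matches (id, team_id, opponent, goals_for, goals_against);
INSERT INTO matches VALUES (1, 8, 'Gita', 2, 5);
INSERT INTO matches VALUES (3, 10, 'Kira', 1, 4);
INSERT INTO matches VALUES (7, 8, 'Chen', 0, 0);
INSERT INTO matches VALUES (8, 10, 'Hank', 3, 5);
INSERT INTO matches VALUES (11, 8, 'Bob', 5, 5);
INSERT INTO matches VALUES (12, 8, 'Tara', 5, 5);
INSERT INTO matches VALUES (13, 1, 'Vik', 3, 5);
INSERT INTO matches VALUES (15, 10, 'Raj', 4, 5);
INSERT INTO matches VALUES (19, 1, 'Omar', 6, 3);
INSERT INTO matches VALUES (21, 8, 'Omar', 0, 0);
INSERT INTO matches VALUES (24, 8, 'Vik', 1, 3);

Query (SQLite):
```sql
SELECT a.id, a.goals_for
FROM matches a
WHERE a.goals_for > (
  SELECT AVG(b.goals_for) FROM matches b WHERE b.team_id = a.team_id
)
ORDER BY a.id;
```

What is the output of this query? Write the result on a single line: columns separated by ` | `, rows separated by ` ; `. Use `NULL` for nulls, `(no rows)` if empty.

8 | 3 ; 11 | 5 ; 12 | 5 ; 15 | 4 ; 19 | 6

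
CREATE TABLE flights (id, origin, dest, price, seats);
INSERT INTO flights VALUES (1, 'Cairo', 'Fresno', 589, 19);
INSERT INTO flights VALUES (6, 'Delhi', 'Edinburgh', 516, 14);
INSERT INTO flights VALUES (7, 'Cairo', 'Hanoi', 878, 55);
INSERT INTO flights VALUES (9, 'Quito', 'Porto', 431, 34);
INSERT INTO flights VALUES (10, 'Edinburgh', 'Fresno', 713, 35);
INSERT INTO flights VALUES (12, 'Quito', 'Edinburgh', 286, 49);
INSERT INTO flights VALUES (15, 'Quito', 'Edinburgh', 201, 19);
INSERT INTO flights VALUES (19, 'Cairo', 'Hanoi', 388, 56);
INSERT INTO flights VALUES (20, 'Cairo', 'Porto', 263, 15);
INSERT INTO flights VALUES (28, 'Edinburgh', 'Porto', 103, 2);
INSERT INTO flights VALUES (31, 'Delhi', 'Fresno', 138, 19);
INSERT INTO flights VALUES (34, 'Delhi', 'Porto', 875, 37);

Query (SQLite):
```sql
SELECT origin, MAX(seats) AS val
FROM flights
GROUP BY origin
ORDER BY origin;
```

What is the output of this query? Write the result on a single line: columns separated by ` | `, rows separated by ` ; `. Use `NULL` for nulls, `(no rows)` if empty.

Cairo | 56 ; Delhi | 37 ; Edinburgh | 35 ; Quito | 49

Partition flights by origin; compute MAX(seats) within each group.
  Cairo: ids {1, 7, 19, 20} → MAX(seats)=56
  Delhi: ids {6, 31, 34} → MAX(seats)=37
  Edinburgh: ids {10, 28} → MAX(seats)=35
  Quito: ids {9, 12, 15} → MAX(seats)=49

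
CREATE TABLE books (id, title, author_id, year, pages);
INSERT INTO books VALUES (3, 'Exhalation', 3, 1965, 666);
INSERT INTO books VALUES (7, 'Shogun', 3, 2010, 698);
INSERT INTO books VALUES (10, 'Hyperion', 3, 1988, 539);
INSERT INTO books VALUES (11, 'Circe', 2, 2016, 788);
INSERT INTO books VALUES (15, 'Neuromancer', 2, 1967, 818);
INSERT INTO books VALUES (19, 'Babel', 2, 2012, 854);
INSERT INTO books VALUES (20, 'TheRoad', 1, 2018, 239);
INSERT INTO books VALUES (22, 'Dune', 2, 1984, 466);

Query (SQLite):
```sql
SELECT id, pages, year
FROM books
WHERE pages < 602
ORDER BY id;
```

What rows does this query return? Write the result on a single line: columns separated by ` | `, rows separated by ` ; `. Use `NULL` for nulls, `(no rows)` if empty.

pages < 602: ids {10, 20, 22}

10 | 539 | 1988 ; 20 | 239 | 2018 ; 22 | 466 | 1984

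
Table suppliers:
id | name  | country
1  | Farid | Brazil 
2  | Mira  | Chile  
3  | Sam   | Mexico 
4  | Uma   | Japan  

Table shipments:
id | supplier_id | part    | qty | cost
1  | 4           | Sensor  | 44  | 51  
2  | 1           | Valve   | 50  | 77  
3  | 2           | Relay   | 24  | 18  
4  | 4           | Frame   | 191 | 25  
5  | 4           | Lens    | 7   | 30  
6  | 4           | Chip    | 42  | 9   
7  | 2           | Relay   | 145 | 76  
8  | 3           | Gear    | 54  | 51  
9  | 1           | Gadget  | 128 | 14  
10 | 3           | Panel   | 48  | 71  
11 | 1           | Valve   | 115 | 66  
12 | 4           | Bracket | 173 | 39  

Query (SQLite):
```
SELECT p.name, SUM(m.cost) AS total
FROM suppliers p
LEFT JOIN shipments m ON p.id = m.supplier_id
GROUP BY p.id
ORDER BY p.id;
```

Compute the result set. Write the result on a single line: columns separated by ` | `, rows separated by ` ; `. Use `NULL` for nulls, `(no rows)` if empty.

LEFT JOIN keeps every suppliers row; unmatched ones get NULL for shipments columns.
Group by suppliers.id and compute SUM(m.cost). SUM over an all-NULL group is NULL.
  1: ids {2, 9, 11} → SUM(m.cost)=157
  2: ids {3, 7} → SUM(m.cost)=94
  3: ids {8, 10} → SUM(m.cost)=122
  4: ids {1, 4, 5, 6, 12} → SUM(m.cost)=154

Farid | 157 ; Mira | 94 ; Sam | 122 ; Uma | 154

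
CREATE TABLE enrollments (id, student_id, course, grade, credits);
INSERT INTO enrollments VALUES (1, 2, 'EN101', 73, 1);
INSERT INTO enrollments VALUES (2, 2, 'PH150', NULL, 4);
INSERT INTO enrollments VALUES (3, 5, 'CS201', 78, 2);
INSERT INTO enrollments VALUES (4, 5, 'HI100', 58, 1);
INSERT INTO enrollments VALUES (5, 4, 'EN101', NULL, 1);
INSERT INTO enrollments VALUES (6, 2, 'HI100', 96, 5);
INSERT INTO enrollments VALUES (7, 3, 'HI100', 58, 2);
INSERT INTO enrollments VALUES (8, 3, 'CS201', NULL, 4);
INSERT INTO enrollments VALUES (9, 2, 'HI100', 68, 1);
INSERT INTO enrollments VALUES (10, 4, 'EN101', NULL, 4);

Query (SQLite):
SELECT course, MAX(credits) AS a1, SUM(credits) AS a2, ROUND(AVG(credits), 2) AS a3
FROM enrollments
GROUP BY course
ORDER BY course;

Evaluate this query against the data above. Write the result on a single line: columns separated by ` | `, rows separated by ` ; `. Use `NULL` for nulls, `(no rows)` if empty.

Group enrollments by course.
Per group compute: MAX(credits), SUM(credits), ROUND(AVG(credits), 2).
  CS201: ids {3, 8} → MAX(credits)=4, SUM(credits)=6, ROUND(AVG(credits), 2)=3
  EN101: ids {1, 5, 10} → MAX(credits)=4, SUM(credits)=6, ROUND(AVG(credits), 2)=2
  HI100: ids {4, 6, 7, 9} → MAX(credits)=5, SUM(credits)=9, ROUND(AVG(credits), 2)=2.25
  PH150: ids {2} → MAX(credits)=4, SUM(credits)=4, ROUND(AVG(credits), 2)=4

CS201 | 4 | 6 | 3 ; EN101 | 4 | 6 | 2 ; HI100 | 5 | 9 | 2.25 ; PH150 | 4 | 4 | 4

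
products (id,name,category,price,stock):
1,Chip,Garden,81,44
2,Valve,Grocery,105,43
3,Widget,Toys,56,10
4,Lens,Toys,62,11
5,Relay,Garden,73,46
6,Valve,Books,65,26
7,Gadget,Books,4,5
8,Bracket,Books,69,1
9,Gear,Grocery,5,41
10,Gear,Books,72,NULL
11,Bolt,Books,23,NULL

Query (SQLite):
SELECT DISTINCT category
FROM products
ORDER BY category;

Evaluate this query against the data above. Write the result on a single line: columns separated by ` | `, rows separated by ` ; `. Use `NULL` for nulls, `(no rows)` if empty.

Books ; Garden ; Grocery ; Toys

Collect distinct category values from products.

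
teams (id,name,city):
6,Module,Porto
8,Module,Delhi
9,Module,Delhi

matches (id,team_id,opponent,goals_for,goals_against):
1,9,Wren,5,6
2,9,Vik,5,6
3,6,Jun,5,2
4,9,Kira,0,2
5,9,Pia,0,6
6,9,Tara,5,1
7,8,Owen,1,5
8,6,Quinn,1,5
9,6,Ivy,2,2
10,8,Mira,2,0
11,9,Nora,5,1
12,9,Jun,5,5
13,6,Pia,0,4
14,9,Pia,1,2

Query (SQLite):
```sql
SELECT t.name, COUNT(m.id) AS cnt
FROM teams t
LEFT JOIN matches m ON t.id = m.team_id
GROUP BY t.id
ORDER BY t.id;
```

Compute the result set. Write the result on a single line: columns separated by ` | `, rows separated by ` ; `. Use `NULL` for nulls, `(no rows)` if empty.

Module | 4 ; Module | 2 ; Module | 8

LEFT JOIN keeps every teams row; unmatched ones get NULL for matches columns.
Group by teams.id and compute COUNT(m.id). COUNT(col) of an all-NULL group is 0.
  6: ids {3, 8, 9, 13} → COUNT(m.id)=4
  8: ids {7, 10} → COUNT(m.id)=2
  9: ids {1, 2, 4, 5, 6, 11, 12, 14} → COUNT(m.id)=8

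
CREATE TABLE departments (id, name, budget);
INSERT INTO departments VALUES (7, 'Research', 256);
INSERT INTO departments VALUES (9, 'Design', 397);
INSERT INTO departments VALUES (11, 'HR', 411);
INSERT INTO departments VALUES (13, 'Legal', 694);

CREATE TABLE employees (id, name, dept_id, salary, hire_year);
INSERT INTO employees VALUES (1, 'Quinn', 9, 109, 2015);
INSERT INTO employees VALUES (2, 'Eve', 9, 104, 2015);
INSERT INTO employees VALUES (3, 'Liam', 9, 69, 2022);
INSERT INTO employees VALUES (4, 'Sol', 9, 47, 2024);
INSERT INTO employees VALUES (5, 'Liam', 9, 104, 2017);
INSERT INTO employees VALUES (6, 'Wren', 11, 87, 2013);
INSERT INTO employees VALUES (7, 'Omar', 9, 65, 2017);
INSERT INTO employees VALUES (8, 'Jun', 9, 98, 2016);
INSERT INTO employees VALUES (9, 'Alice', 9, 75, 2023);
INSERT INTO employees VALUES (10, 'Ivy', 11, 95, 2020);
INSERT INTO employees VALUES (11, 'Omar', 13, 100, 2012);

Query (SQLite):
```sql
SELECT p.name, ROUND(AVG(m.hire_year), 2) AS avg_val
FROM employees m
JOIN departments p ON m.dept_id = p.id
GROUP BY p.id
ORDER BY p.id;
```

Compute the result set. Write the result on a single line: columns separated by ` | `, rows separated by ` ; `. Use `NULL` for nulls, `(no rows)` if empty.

Design | 2018.63 ; HR | 2016.5 ; Legal | 2012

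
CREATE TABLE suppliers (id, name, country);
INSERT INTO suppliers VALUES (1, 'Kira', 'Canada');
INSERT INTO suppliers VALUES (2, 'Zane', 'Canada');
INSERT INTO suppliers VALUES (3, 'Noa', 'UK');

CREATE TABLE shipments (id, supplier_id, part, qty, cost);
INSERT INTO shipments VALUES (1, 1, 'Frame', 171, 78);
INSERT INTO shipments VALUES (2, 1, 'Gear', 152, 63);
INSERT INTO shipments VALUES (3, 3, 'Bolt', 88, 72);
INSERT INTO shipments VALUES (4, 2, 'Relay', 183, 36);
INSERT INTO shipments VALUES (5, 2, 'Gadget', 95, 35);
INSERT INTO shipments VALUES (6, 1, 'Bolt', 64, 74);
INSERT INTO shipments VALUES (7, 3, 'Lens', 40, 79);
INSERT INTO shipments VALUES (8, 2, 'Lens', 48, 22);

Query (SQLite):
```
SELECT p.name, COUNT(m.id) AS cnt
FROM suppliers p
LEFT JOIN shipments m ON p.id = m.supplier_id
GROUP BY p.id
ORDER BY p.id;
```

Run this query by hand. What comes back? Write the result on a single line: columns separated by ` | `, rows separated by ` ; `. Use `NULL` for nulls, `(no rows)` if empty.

Kira | 3 ; Zane | 3 ; Noa | 2

LEFT JOIN keeps every suppliers row; unmatched ones get NULL for shipments columns.
Group by suppliers.id and compute COUNT(m.id). COUNT(col) of an all-NULL group is 0.
  1: ids {1, 2, 6} → COUNT(m.id)=3
  2: ids {4, 5, 8} → COUNT(m.id)=3
  3: ids {3, 7} → COUNT(m.id)=2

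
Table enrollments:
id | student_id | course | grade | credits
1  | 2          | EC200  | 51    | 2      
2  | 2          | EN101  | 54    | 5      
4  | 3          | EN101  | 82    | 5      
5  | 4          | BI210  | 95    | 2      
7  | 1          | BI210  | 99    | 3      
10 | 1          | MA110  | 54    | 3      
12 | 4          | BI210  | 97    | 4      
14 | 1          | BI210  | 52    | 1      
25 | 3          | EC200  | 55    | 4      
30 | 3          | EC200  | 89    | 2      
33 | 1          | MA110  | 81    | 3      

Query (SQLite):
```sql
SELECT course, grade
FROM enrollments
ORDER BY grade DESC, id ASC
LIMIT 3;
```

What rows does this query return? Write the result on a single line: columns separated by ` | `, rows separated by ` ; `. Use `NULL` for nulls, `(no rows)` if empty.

Sort by grade desc, tiebreak id asc: (99, id=7), (97, id=12), (95, id=5), (89, id=30), (82, id=4), (81, id=33) …. Take first 3.

BI210 | 99 ; BI210 | 97 ; BI210 | 95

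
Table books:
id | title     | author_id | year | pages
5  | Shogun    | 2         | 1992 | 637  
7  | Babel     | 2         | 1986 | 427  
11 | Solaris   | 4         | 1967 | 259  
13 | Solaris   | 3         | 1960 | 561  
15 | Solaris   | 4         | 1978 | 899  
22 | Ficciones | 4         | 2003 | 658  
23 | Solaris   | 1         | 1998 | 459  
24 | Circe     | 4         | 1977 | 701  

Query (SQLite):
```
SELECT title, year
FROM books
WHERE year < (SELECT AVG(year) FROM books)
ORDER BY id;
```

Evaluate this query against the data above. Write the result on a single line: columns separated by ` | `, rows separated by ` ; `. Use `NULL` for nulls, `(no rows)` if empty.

Scalar subquery: AVG(year) over all books rows = 1982.625.
Keep rows where year < that value.

Solaris | 1967 ; Solaris | 1960 ; Solaris | 1978 ; Circe | 1977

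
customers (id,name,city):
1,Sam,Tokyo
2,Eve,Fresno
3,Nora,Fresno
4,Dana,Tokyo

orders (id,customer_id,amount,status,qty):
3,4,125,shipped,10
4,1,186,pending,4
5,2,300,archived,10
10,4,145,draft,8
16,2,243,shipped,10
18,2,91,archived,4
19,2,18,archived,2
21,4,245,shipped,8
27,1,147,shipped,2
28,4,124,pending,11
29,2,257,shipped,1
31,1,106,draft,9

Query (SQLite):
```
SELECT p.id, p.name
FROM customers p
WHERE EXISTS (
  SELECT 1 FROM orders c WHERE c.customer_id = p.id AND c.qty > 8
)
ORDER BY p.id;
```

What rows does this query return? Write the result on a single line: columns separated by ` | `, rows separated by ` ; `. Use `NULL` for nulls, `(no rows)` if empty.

1 | Sam ; 2 | Eve ; 4 | Dana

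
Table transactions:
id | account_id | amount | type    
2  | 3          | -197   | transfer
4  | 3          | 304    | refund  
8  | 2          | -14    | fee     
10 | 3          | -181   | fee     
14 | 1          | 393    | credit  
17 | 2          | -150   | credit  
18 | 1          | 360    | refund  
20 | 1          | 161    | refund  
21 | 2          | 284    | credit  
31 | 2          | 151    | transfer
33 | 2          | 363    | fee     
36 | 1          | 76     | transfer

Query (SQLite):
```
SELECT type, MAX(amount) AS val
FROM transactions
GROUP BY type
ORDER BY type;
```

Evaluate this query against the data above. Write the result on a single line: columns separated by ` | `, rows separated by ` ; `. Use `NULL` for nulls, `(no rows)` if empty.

credit | 393 ; fee | 363 ; refund | 360 ; transfer | 151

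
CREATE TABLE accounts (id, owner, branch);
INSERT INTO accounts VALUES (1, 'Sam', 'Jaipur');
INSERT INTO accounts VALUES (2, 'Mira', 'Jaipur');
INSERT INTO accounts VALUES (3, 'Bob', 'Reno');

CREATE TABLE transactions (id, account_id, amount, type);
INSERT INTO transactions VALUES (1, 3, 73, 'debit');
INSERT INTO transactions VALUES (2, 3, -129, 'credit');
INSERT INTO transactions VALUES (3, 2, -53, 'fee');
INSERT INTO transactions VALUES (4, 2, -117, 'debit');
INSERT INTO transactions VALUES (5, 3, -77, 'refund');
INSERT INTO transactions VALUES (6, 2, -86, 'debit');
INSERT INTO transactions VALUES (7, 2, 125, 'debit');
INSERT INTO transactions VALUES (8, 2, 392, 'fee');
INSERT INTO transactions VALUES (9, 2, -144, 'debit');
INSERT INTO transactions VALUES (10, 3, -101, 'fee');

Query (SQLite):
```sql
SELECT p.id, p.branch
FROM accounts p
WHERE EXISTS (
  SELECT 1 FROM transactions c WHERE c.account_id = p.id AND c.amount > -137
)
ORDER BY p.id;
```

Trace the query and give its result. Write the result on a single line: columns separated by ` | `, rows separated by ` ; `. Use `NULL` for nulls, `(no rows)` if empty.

2 | Jaipur ; 3 | Reno

For each accounts row, check whether any transactions with matching account_id has amount > -137.
Keep rows where that is true.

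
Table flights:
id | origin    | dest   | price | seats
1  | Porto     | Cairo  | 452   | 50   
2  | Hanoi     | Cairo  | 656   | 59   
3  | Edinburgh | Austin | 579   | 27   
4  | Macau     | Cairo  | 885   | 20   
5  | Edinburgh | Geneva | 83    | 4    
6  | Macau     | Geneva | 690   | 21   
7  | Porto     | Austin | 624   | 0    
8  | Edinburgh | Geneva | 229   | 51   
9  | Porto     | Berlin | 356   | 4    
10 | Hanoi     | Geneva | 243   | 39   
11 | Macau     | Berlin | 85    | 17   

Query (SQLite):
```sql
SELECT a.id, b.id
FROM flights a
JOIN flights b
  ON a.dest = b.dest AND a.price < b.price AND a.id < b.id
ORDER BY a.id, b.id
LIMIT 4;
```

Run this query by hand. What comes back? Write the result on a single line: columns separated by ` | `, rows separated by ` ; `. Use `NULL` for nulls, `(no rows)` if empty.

Pairs (a,b) with same dest, a.price < b.price, a.id < b.id.
dest groups: Austin:{3,7} Berlin:{9,11} Cairo:{1,2,4} Geneva:{5,6,8,10}
Ordered by (a.id, b.id); first 4.

1 | 2 ; 1 | 4 ; 2 | 4 ; 3 | 7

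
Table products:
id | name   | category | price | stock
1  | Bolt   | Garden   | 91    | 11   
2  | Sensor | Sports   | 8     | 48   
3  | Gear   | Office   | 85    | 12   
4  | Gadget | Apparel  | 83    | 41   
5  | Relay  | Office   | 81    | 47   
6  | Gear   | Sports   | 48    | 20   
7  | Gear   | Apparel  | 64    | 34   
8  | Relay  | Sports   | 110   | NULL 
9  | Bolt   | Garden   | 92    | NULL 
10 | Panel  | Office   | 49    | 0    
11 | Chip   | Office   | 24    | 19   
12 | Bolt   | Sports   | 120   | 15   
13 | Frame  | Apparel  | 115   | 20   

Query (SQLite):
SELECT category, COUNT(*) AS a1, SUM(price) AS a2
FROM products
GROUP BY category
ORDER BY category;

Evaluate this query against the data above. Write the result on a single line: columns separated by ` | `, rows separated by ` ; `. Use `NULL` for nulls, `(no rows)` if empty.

Apparel | 3 | 262 ; Garden | 2 | 183 ; Office | 4 | 239 ; Sports | 4 | 286

Group products by category.
Per group compute: COUNT(*), SUM(price).
  Apparel: ids {4, 7, 13} → COUNT(*)=3, SUM(price)=262
  Garden: ids {1, 9} → COUNT(*)=2, SUM(price)=183
  Office: ids {3, 5, 10, 11} → COUNT(*)=4, SUM(price)=239
  Sports: ids {2, 6, 8, 12} → COUNT(*)=4, SUM(price)=286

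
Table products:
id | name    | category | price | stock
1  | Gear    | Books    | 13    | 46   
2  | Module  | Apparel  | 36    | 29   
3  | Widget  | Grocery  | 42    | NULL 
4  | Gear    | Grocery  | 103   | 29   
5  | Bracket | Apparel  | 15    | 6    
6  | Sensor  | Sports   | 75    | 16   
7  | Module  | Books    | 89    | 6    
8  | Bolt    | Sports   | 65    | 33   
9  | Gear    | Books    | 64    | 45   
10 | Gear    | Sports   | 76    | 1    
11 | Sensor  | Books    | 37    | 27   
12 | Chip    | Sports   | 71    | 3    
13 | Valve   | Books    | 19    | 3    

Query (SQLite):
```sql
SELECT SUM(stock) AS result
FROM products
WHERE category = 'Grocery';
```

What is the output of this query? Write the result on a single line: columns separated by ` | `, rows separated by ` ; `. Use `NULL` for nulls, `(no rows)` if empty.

Rows where category='Grocery' → stock values: [NULL, 29].
SUM of non-NULL values = 29.

29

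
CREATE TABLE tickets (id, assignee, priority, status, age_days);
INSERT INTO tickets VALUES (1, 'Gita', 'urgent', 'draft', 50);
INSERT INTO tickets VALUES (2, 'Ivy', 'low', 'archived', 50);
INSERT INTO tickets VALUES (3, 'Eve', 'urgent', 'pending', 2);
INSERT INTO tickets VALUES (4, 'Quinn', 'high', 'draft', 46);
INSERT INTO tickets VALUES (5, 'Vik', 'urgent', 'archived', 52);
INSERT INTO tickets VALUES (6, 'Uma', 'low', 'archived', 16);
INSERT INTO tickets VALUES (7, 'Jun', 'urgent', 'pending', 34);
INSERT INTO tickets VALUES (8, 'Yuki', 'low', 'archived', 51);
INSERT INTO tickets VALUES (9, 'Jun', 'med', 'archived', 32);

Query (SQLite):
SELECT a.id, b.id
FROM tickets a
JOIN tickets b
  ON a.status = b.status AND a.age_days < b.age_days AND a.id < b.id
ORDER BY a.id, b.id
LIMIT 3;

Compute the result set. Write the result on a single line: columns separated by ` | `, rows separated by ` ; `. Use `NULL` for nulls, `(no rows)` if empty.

2 | 5 ; 2 | 8 ; 3 | 7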